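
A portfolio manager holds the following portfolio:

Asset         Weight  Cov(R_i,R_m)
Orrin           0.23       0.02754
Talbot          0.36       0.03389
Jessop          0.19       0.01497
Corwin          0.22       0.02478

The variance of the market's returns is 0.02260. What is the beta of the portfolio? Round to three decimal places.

1.187

β_Orrin = 0.02754 / 0.02260 = 1.2186
β_Talbot = 0.03389 / 0.02260 = 1.4996
β_Jessop = 0.01497 / 0.02260 = 0.6624
β_Corwin = 0.02478 / 0.02260 = 1.0965
β_P = Σ w_i β_i = 0.23×1.2186 + 0.36×1.4996 + 0.19×0.6624 + 0.22×1.0965 = 1.1872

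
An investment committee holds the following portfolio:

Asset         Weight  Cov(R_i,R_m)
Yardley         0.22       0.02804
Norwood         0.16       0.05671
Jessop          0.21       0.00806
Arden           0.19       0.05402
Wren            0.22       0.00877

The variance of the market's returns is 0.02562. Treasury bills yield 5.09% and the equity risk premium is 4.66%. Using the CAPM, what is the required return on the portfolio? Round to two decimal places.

β_Yardley = 0.02804 / 0.02562 = 1.0945
β_Norwood = 0.05671 / 0.02562 = 2.2135
β_Jessop = 0.00806 / 0.02562 = 0.3146
β_Arden = 0.05402 / 0.02562 = 2.1085
β_Wren = 0.00877 / 0.02562 = 0.3423
β_P = Σ w_i β_i = 0.22×1.0945 + 0.16×2.2135 + 0.21×0.3146 + 0.19×2.1085 + 0.22×0.3423 = 1.1369
E(R_P) = R_f + β_P × MRP = 5.09% + 1.1369 × 4.66% = 10.39%

10.39%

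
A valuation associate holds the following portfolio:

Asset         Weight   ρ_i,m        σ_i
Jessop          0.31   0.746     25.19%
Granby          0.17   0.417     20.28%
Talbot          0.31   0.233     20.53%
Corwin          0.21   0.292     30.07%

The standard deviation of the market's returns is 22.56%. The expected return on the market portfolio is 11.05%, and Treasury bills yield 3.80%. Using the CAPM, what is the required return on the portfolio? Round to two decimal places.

β_Jessop = 0.746 × 25.19% / 22.56% = 0.8330
β_Granby = 0.417 × 20.28% / 22.56% = 0.3749
β_Talbot = 0.233 × 20.53% / 22.56% = 0.2120
β_Corwin = 0.292 × 30.07% / 22.56% = 0.3892
β_P = Σ w_i β_i = 0.31×0.8330 + 0.17×0.3749 + 0.31×0.2120 + 0.21×0.3892 = 0.4694
MRP = 11.05% − 3.80% = 7.25%
E(R_P) = R_f + β_P × MRP = 3.80% + 0.4694 × 7.25% = 7.20%

7.20%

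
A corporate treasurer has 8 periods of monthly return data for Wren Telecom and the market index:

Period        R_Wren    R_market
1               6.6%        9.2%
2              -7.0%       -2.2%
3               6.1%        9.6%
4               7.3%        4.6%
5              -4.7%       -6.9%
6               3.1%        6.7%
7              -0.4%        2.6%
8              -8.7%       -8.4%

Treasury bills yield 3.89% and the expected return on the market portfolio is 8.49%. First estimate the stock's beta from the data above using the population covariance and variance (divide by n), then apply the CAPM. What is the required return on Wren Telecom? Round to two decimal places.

7.76%

Mean R_i = (6.6 − 7.0 + 6.1 + 7.3 − 4.7 + 3.1 − 0.4 − 8.7) / 8 = 0.2875%
Mean R_m = (9.2 − 2.2 + 9.6 + 4.6 − 6.9 + 6.7 + 2.6 − 8.4) / 8 = 1.9000%
Σ(R_i − R̄_i)(R_m − R̄_m) = 289.1300  ⇒  Cov = 289.1300 / 8 = 36.1413
Σ(R_m − R̄_m)² = 343.7400  ⇒  Var(R_m) = 343.7400 / 8 = 42.9675
β = Cov / Var(R_m) = 36.1413 / 42.9675 = 0.8411
MRP = 8.49% − 3.89% = 4.60%
E(R) = R_f + β × MRP = 3.89% + 0.8411 × 4.60% = 7.76%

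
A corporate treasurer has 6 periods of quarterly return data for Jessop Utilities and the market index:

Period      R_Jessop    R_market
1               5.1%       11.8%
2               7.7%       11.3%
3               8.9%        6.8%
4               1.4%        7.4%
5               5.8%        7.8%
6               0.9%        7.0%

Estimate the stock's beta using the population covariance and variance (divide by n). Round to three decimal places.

Mean R_i = (5.1 + 7.7 + 8.9 + 1.4 + 5.8 + 0.9) / 6 = 4.9667%
Mean R_m = (11.8 + 11.3 + 6.8 + 7.4 + 7.8 + 7.0) / 6 = 8.6833%
Σ(R_i − R̄_i)(R_m − R̄_m) = 10.8467  ⇒  Cov = 10.8467 / 6 = 1.8078
Σ(R_m − R̄_m)² = 25.3683  ⇒  Var(R_m) = 25.3683 / 6 = 4.2281
β = Cov / Var(R_m) = 1.8078 / 4.2281 = 0.4276

0.428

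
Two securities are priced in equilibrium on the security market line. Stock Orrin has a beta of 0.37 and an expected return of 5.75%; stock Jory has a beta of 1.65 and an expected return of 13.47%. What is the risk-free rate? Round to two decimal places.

3.52%

Both satisfy E(R) = R_f + β·MRP, so the slope of the SML is
MRP = (13.47% − 5.75%) / (1.65 − 0.37) = 7.72% / 1.28 = 6.0313%
R_f = E(R_Orrin) − β_Orrin·MRP = 5.75% − 0.37 × 6.0313% = 3.5184%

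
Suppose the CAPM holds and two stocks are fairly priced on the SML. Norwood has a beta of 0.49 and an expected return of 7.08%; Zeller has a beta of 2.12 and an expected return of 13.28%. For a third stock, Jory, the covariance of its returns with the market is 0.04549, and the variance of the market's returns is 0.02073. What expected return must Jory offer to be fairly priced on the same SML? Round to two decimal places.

MRP = (13.28% − 7.08%) / (2.12 − 0.49) = 3.8037%
R_f = 7.08% − 0.49 × 3.8037% = 5.2162%
β_Jory = Cov / Var(R_m) = 0.04549 / 0.02073 = 2.1944
E(R_Jory) = R_f + β × MRP = 5.2162% + 2.1944 × 3.8037% = 13.56%

13.56%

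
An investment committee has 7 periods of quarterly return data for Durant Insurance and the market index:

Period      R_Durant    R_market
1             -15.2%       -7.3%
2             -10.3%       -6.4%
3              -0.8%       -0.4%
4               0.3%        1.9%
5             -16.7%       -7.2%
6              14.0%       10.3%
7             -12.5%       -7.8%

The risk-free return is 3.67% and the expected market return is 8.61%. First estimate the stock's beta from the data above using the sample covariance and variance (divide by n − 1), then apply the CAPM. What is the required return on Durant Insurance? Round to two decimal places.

11.55%

Mean R_i = (-15.2 − 10.3 − 0.8 + 0.3 − 16.7 + 14.0 − 12.5) / 7 = -5.8857%
Mean R_m = (-7.3 − 6.4 − 0.4 + 1.9 − 7.2 + 10.3 − 7.8) / 7 = -2.4143%
Σ(R_i − R̄_i)(R_m − R̄_m) = 440.2414  ⇒  Cov = 440.2414 / 6 = 73.3736
Σ(R_m − R̄_m)² = 275.9886  ⇒  Var(R_m) = 275.9886 / 6 = 45.9981
β = Cov / Var(R_m) = 73.3736 / 45.9981 = 1.5951
MRP = 8.61% − 3.67% = 4.94%
E(R) = R_f + β × MRP = 3.67% + 1.5951 × 4.94% = 11.55%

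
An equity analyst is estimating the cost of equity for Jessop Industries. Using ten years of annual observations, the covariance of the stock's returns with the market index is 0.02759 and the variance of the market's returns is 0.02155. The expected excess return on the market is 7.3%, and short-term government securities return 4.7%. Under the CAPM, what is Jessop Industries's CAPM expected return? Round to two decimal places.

β = Cov(R_i, R_m) / Var(R_m) = 0.02759 / 0.02155 = 1.2803
E(R) = R_f + β × MRP = 4.7% + 1.2803 × 7.3% = 14.05%

14.05%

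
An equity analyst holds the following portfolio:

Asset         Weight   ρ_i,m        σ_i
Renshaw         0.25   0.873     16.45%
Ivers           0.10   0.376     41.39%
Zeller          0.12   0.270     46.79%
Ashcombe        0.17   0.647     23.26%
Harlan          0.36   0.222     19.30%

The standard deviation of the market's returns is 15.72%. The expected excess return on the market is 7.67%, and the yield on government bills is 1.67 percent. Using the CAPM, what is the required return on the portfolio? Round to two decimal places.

6.92%

β_Renshaw = 0.873 × 16.45% / 15.72% = 0.9135
β_Ivers = 0.376 × 41.39% / 15.72% = 0.9900
β_Zeller = 0.270 × 46.79% / 15.72% = 0.8036
β_Ashcombe = 0.647 × 23.26% / 15.72% = 0.9573
β_Harlan = 0.222 × 19.30% / 15.72% = 0.2726
β_P = Σ w_i β_i = 0.25×0.9135 + 0.10×0.9900 + 0.12×0.8036 + 0.17×0.9573 + 0.36×0.2726 = 0.6847
E(R_P) = R_f + β_P × MRP = 1.67% + 0.6847 × 7.67% = 6.92%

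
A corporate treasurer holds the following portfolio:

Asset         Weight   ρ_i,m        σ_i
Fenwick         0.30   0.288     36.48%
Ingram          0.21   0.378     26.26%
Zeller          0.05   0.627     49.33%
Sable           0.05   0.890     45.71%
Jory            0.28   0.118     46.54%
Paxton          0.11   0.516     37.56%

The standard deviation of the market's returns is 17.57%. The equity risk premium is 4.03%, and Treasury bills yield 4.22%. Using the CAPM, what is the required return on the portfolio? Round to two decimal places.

β_Fenwick = 0.288 × 36.48% / 17.57% = 0.5980
β_Ingram = 0.378 × 26.26% / 17.57% = 0.5650
β_Zeller = 0.627 × 49.33% / 17.57% = 1.7604
β_Sable = 0.890 × 45.71% / 17.57% = 2.3154
β_Jory = 0.118 × 46.54% / 17.57% = 0.3126
β_Paxton = 0.516 × 37.56% / 17.57% = 1.1031
β_P = Σ w_i β_i = 0.30×0.5980 + 0.21×0.5650 + 0.05×1.7604 + 0.05×2.3154 + 0.28×0.3126 + 0.11×1.1031 = 0.7107
E(R_P) = R_f + β_P × MRP = 4.22% + 0.7107 × 4.03% = 7.08%

7.08%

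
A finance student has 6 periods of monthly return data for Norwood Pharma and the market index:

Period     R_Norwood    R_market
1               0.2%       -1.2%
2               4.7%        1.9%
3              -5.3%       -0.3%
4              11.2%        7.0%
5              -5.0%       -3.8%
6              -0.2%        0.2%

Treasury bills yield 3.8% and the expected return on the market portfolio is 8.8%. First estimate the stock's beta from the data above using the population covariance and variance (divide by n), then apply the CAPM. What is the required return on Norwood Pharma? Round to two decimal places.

Mean R_i = (0.2 + 4.7 − 5.3 + 11.2 − 5.0 − 0.2) / 6 = 0.9333%
Mean R_m = (-1.2 + 1.9 − 0.3 + 7.0 − 3.8 + 0.2) / 6 = 0.6333%
Σ(R_i − R̄_i)(R_m − R̄_m) = 104.0933  ⇒  Cov = 104.0933 / 6 = 17.3489
Σ(R_m − R̄_m)² = 66.2133  ⇒  Var(R_m) = 66.2133 / 6 = 11.0356
β = Cov / Var(R_m) = 17.3489 / 11.0356 = 1.5721
MRP = 8.8% − 3.8% = 5.00%
E(R) = R_f + β × MRP = 3.8% + 1.5721 × 5.0% = 11.66%

11.66%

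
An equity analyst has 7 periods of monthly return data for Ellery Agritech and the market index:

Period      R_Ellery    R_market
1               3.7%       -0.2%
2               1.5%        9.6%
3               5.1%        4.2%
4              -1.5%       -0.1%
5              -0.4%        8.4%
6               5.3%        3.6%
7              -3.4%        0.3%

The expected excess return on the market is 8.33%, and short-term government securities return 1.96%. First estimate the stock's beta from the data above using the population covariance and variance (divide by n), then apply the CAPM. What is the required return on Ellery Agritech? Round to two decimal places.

2.97%

Mean R_i = (3.7 + 1.5 + 5.1 − 1.5 − 0.4 + 5.3 − 3.4) / 7 = 1.4714%
Mean R_m = (-0.2 + 9.6 + 4.2 − 0.1 + 8.4 + 3.6 + 0.3) / 7 = 3.6857%
Σ(R_i − R̄_i)(R_m − R̄_m) = 11.9671  ⇒  Cov = 11.9671 / 7 = 1.7096
Σ(R_m − R̄_m)² = 98.3686  ⇒  Var(R_m) = 98.3686 / 7 = 14.0527
β = Cov / Var(R_m) = 1.7096 / 14.0527 = 0.1217
E(R) = R_f + β × MRP = 1.96% + 0.1217 × 8.33% = 2.97%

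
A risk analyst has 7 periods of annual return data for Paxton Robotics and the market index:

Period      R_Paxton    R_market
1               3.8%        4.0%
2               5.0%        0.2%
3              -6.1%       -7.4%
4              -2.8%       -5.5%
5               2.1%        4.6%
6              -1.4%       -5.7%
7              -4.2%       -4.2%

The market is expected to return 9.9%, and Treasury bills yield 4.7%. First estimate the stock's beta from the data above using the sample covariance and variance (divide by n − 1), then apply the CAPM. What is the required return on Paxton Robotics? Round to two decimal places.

8.48%

Mean R_i = (3.8 + 5.0 − 6.1 − 2.8 + 2.1 − 1.4 − 4.2) / 7 = -0.5143%
Mean R_m = (4.0 + 0.2 − 7.4 − 5.5 + 4.6 − 5.7 − 4.2) / 7 = -2.0000%
Σ(R_i − R̄_i)(R_m − R̄_m) = 104.8200  ⇒  Cov = 104.8200 / 6 = 17.4700
Σ(R_m − R̄_m)² = 144.3400  ⇒  Var(R_m) = 144.3400 / 6 = 24.0567
β = Cov / Var(R_m) = 17.4700 / 24.0567 = 0.7262
MRP = 9.9% − 4.7% = 5.20%
E(R) = R_f + β × MRP = 4.7% + 0.7262 × 5.2% = 8.48%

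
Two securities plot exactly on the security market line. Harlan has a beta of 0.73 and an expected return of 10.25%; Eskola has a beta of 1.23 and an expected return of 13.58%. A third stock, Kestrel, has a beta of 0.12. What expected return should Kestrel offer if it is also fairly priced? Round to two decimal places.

MRP (SML slope) = (13.58% − 10.25%) / (1.23 − 0.73) = 3.33% / 0.50 = 6.6600%
R_f (intercept) = 10.25% − 0.73 × 6.6600% = 5.3882%
E(R_Kestrel) = R_f + β × MRP = 5.3882% + 0.12 × 6.6600% = 6.19%

6.19%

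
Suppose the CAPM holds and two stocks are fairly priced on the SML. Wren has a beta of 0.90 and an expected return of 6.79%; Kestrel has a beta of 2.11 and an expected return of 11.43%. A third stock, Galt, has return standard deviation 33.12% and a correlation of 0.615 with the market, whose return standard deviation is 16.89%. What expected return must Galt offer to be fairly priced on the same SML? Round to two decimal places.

7.96%

MRP = (11.43% − 6.79%) / (2.11 − 0.90) = 3.8347%
R_f = 6.79% − 0.90 × 3.8347% = 3.3388%
β_Galt = ρ·σ_i/σ_m = 0.615 × 33.12 / 16.89 = 1.2060
E(R_Galt) = R_f + β × MRP = 3.3388% + 1.2060 × 3.8347% = 7.96%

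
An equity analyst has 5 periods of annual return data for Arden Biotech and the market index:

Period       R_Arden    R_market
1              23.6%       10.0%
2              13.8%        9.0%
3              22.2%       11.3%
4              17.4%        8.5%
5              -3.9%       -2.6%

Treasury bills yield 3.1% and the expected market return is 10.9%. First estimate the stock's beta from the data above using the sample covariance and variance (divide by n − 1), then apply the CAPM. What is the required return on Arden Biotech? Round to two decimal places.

17.99%

Mean R_i = (23.6 + 13.8 + 22.2 + 17.4 − 3.9) / 5 = 14.6200%
Mean R_m = (10.0 + 9.0 + 11.3 + 8.5 − 2.6) / 5 = 7.2400%
Σ(R_i − R̄_i)(R_m − R̄_m) = 239.8560  ⇒  Cov = 239.8560 / 4 = 59.9640
Σ(R_m − R̄_m)² = 125.6120  ⇒  Var(R_m) = 125.6120 / 4 = 31.4030
β = Cov / Var(R_m) = 59.9640 / 31.4030 = 1.9095
MRP = 10.9% − 3.1% = 7.80%
E(R) = R_f + β × MRP = 3.1% + 1.9095 × 7.8% = 17.99%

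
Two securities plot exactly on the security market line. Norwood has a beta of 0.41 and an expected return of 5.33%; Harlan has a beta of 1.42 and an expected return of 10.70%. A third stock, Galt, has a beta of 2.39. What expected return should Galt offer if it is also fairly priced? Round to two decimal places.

15.86%

MRP (SML slope) = (10.70% − 5.33%) / (1.42 − 0.41) = 5.37% / 1.01 = 5.3168%
R_f (intercept) = 5.33% − 0.41 × 5.3168% = 3.1501%
E(R_Galt) = R_f + β × MRP = 3.1501% + 2.39 × 5.3168% = 15.86%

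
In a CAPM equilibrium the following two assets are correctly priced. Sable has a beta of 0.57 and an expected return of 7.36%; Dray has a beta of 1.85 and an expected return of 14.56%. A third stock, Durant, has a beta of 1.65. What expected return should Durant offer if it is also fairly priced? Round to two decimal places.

13.44%

MRP (SML slope) = (14.56% − 7.36%) / (1.85 − 0.57) = 7.20% / 1.28 = 5.6250%
R_f (intercept) = 7.36% − 0.57 × 5.6250% = 4.1538%
E(R_Durant) = R_f + β × MRP = 4.1538% + 1.65 × 5.6250% = 13.44%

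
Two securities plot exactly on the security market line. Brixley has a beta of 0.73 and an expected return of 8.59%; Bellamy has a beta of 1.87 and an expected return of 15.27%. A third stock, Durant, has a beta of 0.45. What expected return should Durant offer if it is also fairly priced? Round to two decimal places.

MRP (SML slope) = (15.27% − 8.59%) / (1.87 − 0.73) = 6.68% / 1.14 = 5.8596%
R_f (intercept) = 8.59% − 0.73 × 5.8596% = 4.3125%
E(R_Durant) = R_f + β × MRP = 4.3125% + 0.45 × 5.8596% = 6.95%

6.95%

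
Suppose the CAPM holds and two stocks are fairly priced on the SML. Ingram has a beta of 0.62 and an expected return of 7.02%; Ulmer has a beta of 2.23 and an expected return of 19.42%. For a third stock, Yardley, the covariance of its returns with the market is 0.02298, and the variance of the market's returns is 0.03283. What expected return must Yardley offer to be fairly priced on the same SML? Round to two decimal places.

7.64%

MRP = (19.42% − 7.02%) / (2.23 − 0.62) = 7.7019%
R_f = 7.02% − 0.62 × 7.7019% = 2.2448%
β_Yardley = Cov / Var(R_m) = 0.02298 / 0.03283 = 0.7000
E(R_Yardley) = R_f + β × MRP = 2.2448% + 0.7000 × 7.7019% = 7.64%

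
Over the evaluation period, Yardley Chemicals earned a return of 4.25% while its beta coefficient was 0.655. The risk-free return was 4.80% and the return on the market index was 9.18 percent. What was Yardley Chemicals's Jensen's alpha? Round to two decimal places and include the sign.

-3.42%

Market excess return = 9.18% − 4.80% = 4.38%
CAPM benchmark = R_f + β(R_m − R_f) = 4.80% + 0.655 × 4.38% = 7.66890%
α = actual − benchmark = 4.25% − 7.66890% = -3.42%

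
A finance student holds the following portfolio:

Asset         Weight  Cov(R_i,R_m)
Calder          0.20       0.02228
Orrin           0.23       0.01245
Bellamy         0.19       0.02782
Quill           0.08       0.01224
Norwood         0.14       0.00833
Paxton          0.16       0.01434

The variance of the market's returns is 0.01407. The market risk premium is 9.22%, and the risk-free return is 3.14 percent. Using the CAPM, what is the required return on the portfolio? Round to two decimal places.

14.31%

β_Calder = 0.02228 / 0.01407 = 1.5835
β_Orrin = 0.01245 / 0.01407 = 0.8849
β_Bellamy = 0.02782 / 0.01407 = 1.9773
β_Quill = 0.01224 / 0.01407 = 0.8699
β_Norwood = 0.00833 / 0.01407 = 0.5920
β_Paxton = 0.01434 / 0.01407 = 1.0192
β_P = Σ w_i β_i = 0.20×1.5835 + 0.23×0.8849 + 0.19×1.9773 + 0.08×0.8699 + 0.14×0.5920 + 0.16×1.0192 = 1.2115
E(R_P) = R_f + β_P × MRP = 3.14% + 1.2115 × 9.22% = 14.31%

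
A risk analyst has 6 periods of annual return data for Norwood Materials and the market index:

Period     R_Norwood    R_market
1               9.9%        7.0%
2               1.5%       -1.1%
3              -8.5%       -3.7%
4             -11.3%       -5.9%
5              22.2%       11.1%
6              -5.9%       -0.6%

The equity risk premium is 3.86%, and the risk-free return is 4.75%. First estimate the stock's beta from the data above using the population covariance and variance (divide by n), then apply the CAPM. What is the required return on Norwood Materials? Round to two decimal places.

12.07%

Mean R_i = (9.9 + 1.5 − 8.5 − 11.3 + 22.2 − 5.9) / 6 = 1.3167%
Mean R_m = (7.0 − 1.1 − 3.7 − 5.9 + 11.1 − 0.6) / 6 = 1.1333%
Σ(R_i − R̄_i)(R_m − R̄_m) = 406.7767  ⇒  Cov = 406.7767 / 6 = 67.7961
Σ(R_m − R̄_m)² = 214.5733  ⇒  Var(R_m) = 214.5733 / 6 = 35.7622
β = Cov / Var(R_m) = 67.7961 / 35.7622 = 1.8957
E(R) = R_f + β × MRP = 4.75% + 1.8957 × 3.86% = 12.07%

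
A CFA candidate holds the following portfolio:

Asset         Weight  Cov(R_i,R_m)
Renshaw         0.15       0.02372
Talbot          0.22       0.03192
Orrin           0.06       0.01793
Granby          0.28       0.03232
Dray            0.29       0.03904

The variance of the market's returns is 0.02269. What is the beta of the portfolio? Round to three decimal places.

1.412

β_Renshaw = 0.02372 / 0.02269 = 1.0454
β_Talbot = 0.03192 / 0.02269 = 1.4068
β_Orrin = 0.01793 / 0.02269 = 0.7902
β_Granby = 0.03232 / 0.02269 = 1.4244
β_Dray = 0.03904 / 0.02269 = 1.7206
β_P = Σ w_i β_i = 0.15×1.0454 + 0.22×1.4068 + 0.06×0.7902 + 0.28×1.4244 + 0.29×1.7206 = 1.4115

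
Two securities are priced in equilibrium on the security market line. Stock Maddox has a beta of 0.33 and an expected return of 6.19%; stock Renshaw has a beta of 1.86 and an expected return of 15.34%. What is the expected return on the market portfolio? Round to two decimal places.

Both satisfy E(R) = R_f + β·MRP, so the slope of the SML is
MRP = (15.34% − 6.19%) / (1.86 − 0.33) = 9.15% / 1.53 = 5.9804%
R_f = E(R_Maddox) − β_Maddox·MRP = 6.19% − 0.33 × 5.9804% = 4.2165%
E(R_m) = R_f + MRP = 4.2165% + 5.9804% = 10.20%

10.20%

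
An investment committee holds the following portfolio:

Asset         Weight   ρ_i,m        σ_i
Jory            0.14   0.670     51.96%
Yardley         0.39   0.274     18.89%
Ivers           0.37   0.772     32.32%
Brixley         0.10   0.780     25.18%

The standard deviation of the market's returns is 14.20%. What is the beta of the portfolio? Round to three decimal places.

1.274

β_Jory = 0.670 × 51.96% / 14.20% = 2.4516
β_Yardley = 0.274 × 18.89% / 14.20% = 0.3645
β_Ivers = 0.772 × 32.32% / 14.20% = 1.7571
β_Brixley = 0.780 × 25.18% / 14.20% = 1.3831
β_P = Σ w_i β_i = 0.14×2.4516 + 0.39×0.3645 + 0.37×1.7571 + 0.10×1.3831 = 1.2738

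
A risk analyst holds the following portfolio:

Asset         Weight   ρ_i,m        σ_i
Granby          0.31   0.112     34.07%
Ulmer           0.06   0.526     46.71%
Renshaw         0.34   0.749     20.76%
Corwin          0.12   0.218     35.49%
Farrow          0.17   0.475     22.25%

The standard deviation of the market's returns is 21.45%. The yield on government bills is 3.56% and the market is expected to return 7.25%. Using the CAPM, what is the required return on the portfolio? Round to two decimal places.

β_Granby = 0.112 × 34.07% / 21.45% = 0.1779
β_Ulmer = 0.526 × 46.71% / 21.45% = 1.1454
β_Renshaw = 0.749 × 20.76% / 21.45% = 0.7249
β_Corwin = 0.218 × 35.49% / 21.45% = 0.3607
β_Farrow = 0.475 × 22.25% / 21.45% = 0.4927
β_P = Σ w_i β_i = 0.31×0.1779 + 0.06×1.1454 + 0.34×0.7249 + 0.12×0.3607 + 0.17×0.4927 = 0.4974
MRP = 7.25% − 3.56% = 3.69%
E(R_P) = R_f + β_P × MRP = 3.56% + 0.4974 × 3.69% = 5.40%

5.40%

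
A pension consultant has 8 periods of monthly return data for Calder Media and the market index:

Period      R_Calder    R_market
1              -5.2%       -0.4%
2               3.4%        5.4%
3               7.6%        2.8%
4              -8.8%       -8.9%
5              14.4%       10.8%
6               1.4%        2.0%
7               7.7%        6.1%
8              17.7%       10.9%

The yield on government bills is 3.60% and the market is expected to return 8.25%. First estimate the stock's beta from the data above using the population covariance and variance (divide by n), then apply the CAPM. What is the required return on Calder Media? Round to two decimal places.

9.71%

Mean R_i = (-5.2 + 3.4 + 7.6 − 8.8 + 14.4 + 1.4 + 7.7 + 17.7) / 8 = 4.7750%
Mean R_m = (-0.4 + 5.4 + 2.8 − 8.9 + 10.8 + 2.0 + 6.1 + 10.9) / 8 = 3.5875%
Σ(R_i − R̄_i)(R_m − R̄_m) = 381.2175  ⇒  Cov = 381.2175 / 8 = 47.6522
Σ(R_m − R̄_m)² = 290.0688  ⇒  Var(R_m) = 290.0688 / 8 = 36.2586
β = Cov / Var(R_m) = 47.6522 / 36.2586 = 1.3142
MRP = 8.25% − 3.60% = 4.65%
E(R) = R_f + β × MRP = 3.60% + 1.3142 × 4.65% = 9.71%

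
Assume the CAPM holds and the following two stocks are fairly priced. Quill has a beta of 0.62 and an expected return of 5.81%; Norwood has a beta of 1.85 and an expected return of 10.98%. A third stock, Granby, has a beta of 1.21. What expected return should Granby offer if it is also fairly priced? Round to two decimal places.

8.29%

MRP (SML slope) = (10.98% − 5.81%) / (1.85 − 0.62) = 5.17% / 1.23 = 4.2033%
R_f (intercept) = 5.81% − 0.62 × 4.2033% = 3.2040%
E(R_Granby) = R_f + β × MRP = 3.2040% + 1.21 × 4.2033% = 8.29%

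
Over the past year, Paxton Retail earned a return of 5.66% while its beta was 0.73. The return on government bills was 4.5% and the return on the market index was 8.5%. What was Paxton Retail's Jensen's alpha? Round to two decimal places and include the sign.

Market excess return = 8.5% − 4.5% = 4.00%
CAPM benchmark = R_f + β(R_m − R_f) = 4.5% + 0.73 × 4.0% = 7.4200%
α = actual − benchmark = 5.66% − 7.4200% = -1.76%

-1.76%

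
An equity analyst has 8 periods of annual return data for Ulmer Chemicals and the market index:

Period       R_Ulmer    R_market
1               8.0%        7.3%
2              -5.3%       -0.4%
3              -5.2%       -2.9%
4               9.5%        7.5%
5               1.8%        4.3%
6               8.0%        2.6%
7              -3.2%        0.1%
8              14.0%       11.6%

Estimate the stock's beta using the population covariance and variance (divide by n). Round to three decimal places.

Mean R_i = (8.0 − 5.3 − 5.2 + 9.5 + 1.8 + 8.0 − 3.2 + 14.0) / 8 = 3.4500%
Mean R_m = (7.3 − 0.4 − 2.9 + 7.5 + 4.3 + 2.6 + 0.1 + 11.6) / 8 = 3.7625%
Σ(R_i − R̄_i)(R_m − R̄_m) = 233.6250  ⇒  Cov = 233.6250 / 8 = 29.2031
Σ(R_m − R̄_m)² = 164.6788  ⇒  Var(R_m) = 164.6788 / 8 = 20.5849
β = Cov / Var(R_m) = 29.2031 / 20.5849 = 1.4187

1.419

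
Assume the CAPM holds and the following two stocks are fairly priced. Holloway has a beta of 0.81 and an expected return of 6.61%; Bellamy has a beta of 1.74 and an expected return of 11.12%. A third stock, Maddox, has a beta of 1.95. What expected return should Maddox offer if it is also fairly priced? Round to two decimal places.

12.14%

MRP (SML slope) = (11.12% − 6.61%) / (1.74 − 0.81) = 4.51% / 0.93 = 4.8495%
R_f (intercept) = 6.61% − 0.81 × 4.8495% = 2.6819%
E(R_Maddox) = R_f + β × MRP = 2.6819% + 1.95 × 4.8495% = 12.14%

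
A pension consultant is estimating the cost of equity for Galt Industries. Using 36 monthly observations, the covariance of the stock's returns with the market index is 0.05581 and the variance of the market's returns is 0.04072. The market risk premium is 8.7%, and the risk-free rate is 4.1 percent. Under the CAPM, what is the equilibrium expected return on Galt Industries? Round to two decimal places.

16.02%

β = Cov(R_i, R_m) / Var(R_m) = 0.05581 / 0.04072 = 1.3706
E(R) = R_f + β × MRP = 4.1% + 1.3706 × 8.7% = 16.02%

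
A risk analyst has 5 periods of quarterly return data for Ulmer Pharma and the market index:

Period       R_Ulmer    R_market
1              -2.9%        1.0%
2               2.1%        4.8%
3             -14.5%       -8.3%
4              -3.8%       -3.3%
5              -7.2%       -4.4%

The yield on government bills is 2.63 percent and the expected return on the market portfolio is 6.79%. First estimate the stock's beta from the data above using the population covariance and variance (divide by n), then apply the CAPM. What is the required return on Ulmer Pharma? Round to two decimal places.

Mean R_i = (-2.9 + 2.1 − 14.5 − 3.8 − 7.2) / 5 = -5.2600%
Mean R_m = (1.0 + 4.8 − 8.3 − 3.3 − 4.4) / 5 = -2.0400%
Σ(R_i − R̄_i)(R_m − R̄_m) = 118.0980  ⇒  Cov = 118.0980 / 5 = 23.6196
Σ(R_m − R̄_m)² = 102.3720  ⇒  Var(R_m) = 102.3720 / 5 = 20.4744
β = Cov / Var(R_m) = 23.6196 / 20.4744 = 1.1536
MRP = 6.79% − 2.63% = 4.16%
E(R) = R_f + β × MRP = 2.63% + 1.1536 × 4.16% = 7.43%

7.43%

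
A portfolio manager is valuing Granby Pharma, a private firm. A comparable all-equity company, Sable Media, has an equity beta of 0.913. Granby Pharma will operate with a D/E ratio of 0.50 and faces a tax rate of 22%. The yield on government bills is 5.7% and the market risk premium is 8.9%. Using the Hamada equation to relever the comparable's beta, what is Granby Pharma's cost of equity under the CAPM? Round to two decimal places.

16.99%

β_L = β_U × [1 + (1 − t)(D/E)] = 0.913 × [1 + (1 − 0.22) × 0.50]
    = 0.913 × [1 + 0.78 × 0.50] = 0.913 × 1.3900 = 1.2691
E(R) = R_f + β_L × MRP = 5.7% + 1.2691 × 8.9% = 16.99%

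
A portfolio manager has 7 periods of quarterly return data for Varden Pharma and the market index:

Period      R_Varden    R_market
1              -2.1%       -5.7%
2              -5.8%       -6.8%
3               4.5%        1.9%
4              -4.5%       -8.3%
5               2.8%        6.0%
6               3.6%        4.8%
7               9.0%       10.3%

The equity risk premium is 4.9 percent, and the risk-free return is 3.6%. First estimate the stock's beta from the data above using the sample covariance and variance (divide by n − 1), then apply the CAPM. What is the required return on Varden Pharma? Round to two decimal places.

Mean R_i = (-2.1 − 5.8 + 4.5 − 4.5 + 2.8 + 3.6 + 9.0) / 7 = 1.0714%
Mean R_m = (-5.7 − 6.8 + 1.9 − 8.3 + 6.0 + 4.8 + 10.3) / 7 = 0.3143%
Σ(R_i − R̄_i)(R_m − R̄_m) = 221.7329  ⇒  Cov = 221.7329 / 6 = 36.9555
Σ(R_m − R̄_m)² = 315.6686  ⇒  Var(R_m) = 315.6686 / 6 = 52.6114
β = Cov / Var(R_m) = 36.9555 / 52.6114 = 0.7024
E(R) = R_f + β × MRP = 3.6% + 0.7024 × 4.9% = 7.04%

7.04%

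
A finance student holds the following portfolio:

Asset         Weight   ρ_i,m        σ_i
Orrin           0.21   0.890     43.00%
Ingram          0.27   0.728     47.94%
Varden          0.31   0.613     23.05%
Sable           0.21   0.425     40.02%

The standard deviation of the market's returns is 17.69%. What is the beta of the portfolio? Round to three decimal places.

β_Orrin = 0.890 × 43.00% / 17.69% = 2.1634
β_Ingram = 0.728 × 47.94% / 17.69% = 1.9729
β_Varden = 0.613 × 23.05% / 17.69% = 0.7987
β_Sable = 0.425 × 40.02% / 17.69% = 0.9615
β_P = Σ w_i β_i = 0.21×2.1634 + 0.27×1.9729 + 0.31×0.7987 + 0.21×0.9615 = 1.4365

1.437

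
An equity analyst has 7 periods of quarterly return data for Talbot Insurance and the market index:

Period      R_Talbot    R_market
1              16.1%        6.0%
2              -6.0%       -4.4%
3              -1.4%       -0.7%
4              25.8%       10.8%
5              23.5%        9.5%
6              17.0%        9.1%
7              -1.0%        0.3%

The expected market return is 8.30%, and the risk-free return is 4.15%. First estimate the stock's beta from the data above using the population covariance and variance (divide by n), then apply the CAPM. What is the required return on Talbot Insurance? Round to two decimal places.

Mean R_i = (16.1 − 6.0 − 1.4 + 25.8 + 23.5 + 17.0 − 1.0) / 7 = 10.5714%
Mean R_m = (6.0 − 4.4 − 0.7 + 10.8 + 9.5 + 9.1 + 0.3) / 7 = 4.3714%
Σ(R_i − R̄_i)(R_m − R̄_m) = 456.7843  ⇒  Cov = 456.7843 / 7 = 65.2549
Σ(R_m − R̄_m)² = 211.8743  ⇒  Var(R_m) = 211.8743 / 7 = 30.2678
β = Cov / Var(R_m) = 65.2549 / 30.2678 = 2.1559
MRP = 8.30% − 4.15% = 4.15%
E(R) = R_f + β × MRP = 4.15% + 2.1559 × 4.15% = 13.10%

13.10%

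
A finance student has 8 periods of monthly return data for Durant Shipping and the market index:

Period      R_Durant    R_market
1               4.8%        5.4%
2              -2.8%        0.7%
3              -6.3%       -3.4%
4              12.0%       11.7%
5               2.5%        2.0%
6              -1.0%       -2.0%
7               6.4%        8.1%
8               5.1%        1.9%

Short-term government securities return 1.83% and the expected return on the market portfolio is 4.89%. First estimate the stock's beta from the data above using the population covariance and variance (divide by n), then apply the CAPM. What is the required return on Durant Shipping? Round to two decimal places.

5.06%

Mean R_i = (4.8 − 2.8 − 6.3 + 12.0 + 2.5 − 1.0 + 6.4 + 5.1) / 8 = 2.5875%
Mean R_m = (5.4 + 0.7 − 3.4 + 11.7 + 2.0 − 2.0 + 8.1 + 1.9) / 8 = 3.0500%
Σ(R_i − R̄_i)(R_m − R̄_m) = 191.1750  ⇒  Cov = 191.1750 / 8 = 23.8969
Σ(R_m − R̄_m)² = 180.9000  ⇒  Var(R_m) = 180.9000 / 8 = 22.6125
β = Cov / Var(R_m) = 23.8969 / 22.6125 = 1.0568
MRP = 4.89% − 1.83% = 3.06%
E(R) = R_f + β × MRP = 1.83% + 1.0568 × 3.06% = 5.06%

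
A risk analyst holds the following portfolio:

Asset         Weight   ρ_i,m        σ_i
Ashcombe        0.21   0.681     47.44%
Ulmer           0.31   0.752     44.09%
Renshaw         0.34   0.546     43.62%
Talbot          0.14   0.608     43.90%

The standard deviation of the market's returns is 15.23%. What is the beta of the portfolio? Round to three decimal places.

β_Ashcombe = 0.681 × 47.44% / 15.23% = 2.1213
β_Ulmer = 0.752 × 44.09% / 15.23% = 2.1770
β_Renshaw = 0.546 × 43.62% / 15.23% = 1.5638
β_Talbot = 0.608 × 43.90% / 15.23% = 1.7525
β_P = Σ w_i β_i = 0.21×2.1213 + 0.31×2.1770 + 0.34×1.5638 + 0.14×1.7525 = 1.8974

1.897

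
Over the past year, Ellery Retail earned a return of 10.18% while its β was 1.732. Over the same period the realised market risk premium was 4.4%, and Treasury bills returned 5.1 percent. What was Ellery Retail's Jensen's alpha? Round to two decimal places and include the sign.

CAPM benchmark = R_f + β(R_m − R_f) = 5.1% + 1.732 × 4.4% = 12.7208%
α = actual − benchmark = 10.18% − 12.7208% = -2.54%

-2.54%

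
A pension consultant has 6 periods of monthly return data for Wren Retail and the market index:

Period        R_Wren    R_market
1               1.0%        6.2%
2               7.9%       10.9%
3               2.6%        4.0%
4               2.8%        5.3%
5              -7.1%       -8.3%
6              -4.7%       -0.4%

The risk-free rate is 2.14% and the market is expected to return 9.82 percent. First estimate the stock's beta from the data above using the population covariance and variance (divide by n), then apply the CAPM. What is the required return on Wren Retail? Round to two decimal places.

Mean R_i = (1.0 + 7.9 + 2.6 + 2.8 − 7.1 − 4.7) / 6 = 0.4167%
Mean R_m = (6.2 + 10.9 + 4.0 + 5.3 − 8.3 − 0.4) / 6 = 2.9500%
Σ(R_i − R̄_i)(R_m − R̄_m) = 170.9850  ⇒  Cov = 170.9850 / 6 = 28.4975
Σ(R_m − R̄_m)² = 218.1750  ⇒  Var(R_m) = 218.1750 / 6 = 36.3625
β = Cov / Var(R_m) = 28.4975 / 36.3625 = 0.7837
MRP = 9.82% − 2.14% = 7.68%
E(R) = R_f + β × MRP = 2.14% + 0.7837 × 7.68% = 8.16%

8.16%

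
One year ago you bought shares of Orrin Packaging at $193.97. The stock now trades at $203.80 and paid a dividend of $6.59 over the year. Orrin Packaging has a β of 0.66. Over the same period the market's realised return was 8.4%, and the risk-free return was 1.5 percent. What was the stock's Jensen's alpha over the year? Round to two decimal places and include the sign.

+2.41%

Realised HPR = (P1 + D1 − P0) / P0 = (203.80 + 6.59 − 193.97) / 193.97 = 16.42 / 193.97 = 8.4652%
MRP = 8.4% − 1.5% = 6.90%
CAPM required = R_f + β·MRP = 1.5% + 0.66 × 6.9% = 6.0540%
α = realised − required = 8.4652% − 6.0540% = +2.41%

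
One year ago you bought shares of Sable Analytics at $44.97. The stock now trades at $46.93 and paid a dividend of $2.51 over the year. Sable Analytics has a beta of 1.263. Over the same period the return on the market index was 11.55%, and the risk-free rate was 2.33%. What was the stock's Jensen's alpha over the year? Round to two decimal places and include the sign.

Realised HPR = (P1 + D1 − P0) / P0 = (46.93 + 2.51 − 44.97) / 44.97 = 4.47 / 44.97 = 9.9400%
MRP = 11.55% − 2.33% = 9.22%
CAPM required = R_f + β·MRP = 2.33% + 1.263 × 9.22% = 13.97486%
α = realised − required = 9.9400% − 13.97486% = -4.03%

-4.03%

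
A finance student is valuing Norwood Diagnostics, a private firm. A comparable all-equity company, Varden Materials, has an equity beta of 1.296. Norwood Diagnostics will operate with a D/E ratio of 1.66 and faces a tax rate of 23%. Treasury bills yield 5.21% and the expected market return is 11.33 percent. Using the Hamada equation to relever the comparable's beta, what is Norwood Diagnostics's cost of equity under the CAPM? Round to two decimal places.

β_L = β_U × [1 + (1 − t)(D/E)] = 1.296 × [1 + (1 − 0.23) × 1.66]
    = 1.296 × [1 + 0.77 × 1.66] = 1.296 × 2.2782 = 2.9525
MRP = 11.33% − 5.21% = 6.12%
E(R) = R_f + β_L × MRP = 5.21% + 2.9525 × 6.12% = 23.28%

23.28%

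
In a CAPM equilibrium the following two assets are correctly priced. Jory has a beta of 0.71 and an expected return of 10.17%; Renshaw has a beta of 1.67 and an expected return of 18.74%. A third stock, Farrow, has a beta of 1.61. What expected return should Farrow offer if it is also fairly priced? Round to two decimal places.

18.20%

MRP (SML slope) = (18.74% − 10.17%) / (1.67 − 0.71) = 8.57% / 0.96 = 8.9271%
R_f (intercept) = 10.17% − 0.71 × 8.9271% = 3.8318%
E(R_Farrow) = R_f + β × MRP = 3.8318% + 1.61 × 8.9271% = 18.20%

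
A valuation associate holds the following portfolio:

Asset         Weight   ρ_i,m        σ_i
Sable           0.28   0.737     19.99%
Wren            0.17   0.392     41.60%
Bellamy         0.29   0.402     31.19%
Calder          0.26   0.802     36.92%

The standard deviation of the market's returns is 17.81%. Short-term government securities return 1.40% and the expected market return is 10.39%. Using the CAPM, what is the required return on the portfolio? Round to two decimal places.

β_Sable = 0.737 × 19.99% / 17.81% = 0.8272
β_Wren = 0.392 × 41.60% / 17.81% = 0.9156
β_Bellamy = 0.402 × 31.19% / 17.81% = 0.7040
β_Calder = 0.802 × 36.92% / 17.81% = 1.6625
β_P = Σ w_i β_i = 0.28×0.8272 + 0.17×0.9156 + 0.29×0.7040 + 0.26×1.6625 = 1.0237
MRP = 10.39% − 1.40% = 8.99%
E(R_P) = R_f + β_P × MRP = 1.40% + 1.0237 × 8.99% = 10.60%

10.60%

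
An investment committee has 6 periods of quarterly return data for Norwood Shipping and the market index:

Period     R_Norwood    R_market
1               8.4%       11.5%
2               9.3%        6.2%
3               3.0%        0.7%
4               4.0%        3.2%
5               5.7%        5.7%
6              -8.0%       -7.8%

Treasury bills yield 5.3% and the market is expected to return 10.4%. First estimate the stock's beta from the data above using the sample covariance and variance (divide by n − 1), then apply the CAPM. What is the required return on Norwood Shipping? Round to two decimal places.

Mean R_i = (8.4 + 9.3 + 3.0 + 4.0 + 5.7 − 8.0) / 6 = 3.7333%
Mean R_m = (11.5 + 6.2 + 0.7 + 3.2 + 5.7 − 7.8) / 6 = 3.2500%
Σ(R_i − R̄_i)(R_m − R̄_m) = 191.2500  ⇒  Cov = 191.2500 / 5 = 38.2500
Σ(R_m − R̄_m)² = 211.3750  ⇒  Var(R_m) = 211.3750 / 5 = 42.2750
β = Cov / Var(R_m) = 38.2500 / 42.2750 = 0.9048
MRP = 10.4% − 5.3% = 5.10%
E(R) = R_f + β × MRP = 5.3% + 0.9048 × 5.1% = 9.91%

9.91%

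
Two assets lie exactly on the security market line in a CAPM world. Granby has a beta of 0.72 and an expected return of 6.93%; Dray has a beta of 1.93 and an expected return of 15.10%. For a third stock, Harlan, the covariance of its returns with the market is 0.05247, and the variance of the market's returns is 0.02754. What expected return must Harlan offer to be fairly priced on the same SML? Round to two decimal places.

14.93%

MRP = (15.10% − 6.93%) / (1.93 − 0.72) = 6.7521%
R_f = 6.93% − 0.72 × 6.7521% = 2.0685%
β_Harlan = Cov / Var(R_m) = 0.05247 / 0.02754 = 1.9052
E(R_Harlan) = R_f + β × MRP = 2.0685% + 1.9052 × 6.7521% = 14.93%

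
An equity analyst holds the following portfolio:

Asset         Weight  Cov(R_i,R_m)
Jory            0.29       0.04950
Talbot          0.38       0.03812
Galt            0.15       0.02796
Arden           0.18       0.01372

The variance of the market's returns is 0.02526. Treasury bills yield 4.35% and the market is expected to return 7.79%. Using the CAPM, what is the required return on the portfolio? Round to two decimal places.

β_Jory = 0.04950 / 0.02526 = 1.9596
β_Talbot = 0.03812 / 0.02526 = 1.5091
β_Galt = 0.02796 / 0.02526 = 1.1069
β_Arden = 0.01372 / 0.02526 = 0.5432
β_P = Σ w_i β_i = 0.29×1.9596 + 0.38×1.5091 + 0.15×1.1069 + 0.18×0.5432 = 1.4056
MRP = 7.79% − 4.35% = 3.44%
E(R_P) = R_f + β_P × MRP = 4.35% + 1.4056 × 3.44% = 9.19%

9.19%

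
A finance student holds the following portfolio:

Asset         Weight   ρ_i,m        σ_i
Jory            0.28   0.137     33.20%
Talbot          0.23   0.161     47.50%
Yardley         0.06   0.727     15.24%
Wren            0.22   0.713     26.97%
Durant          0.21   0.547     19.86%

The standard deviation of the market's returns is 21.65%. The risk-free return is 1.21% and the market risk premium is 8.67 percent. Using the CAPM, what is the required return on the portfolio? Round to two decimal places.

5.30%

β_Jory = 0.137 × 33.20% / 21.65% = 0.2101
β_Talbot = 0.161 × 47.50% / 21.65% = 0.3532
β_Yardley = 0.727 × 15.24% / 21.65% = 0.5118
β_Wren = 0.713 × 26.97% / 21.65% = 0.8882
β_Durant = 0.547 × 19.86% / 21.65% = 0.5018
β_P = Σ w_i β_i = 0.28×0.2101 + 0.23×0.3532 + 0.06×0.5118 + 0.22×0.8882 + 0.21×0.5018 = 0.4716
E(R_P) = R_f + β_P × MRP = 1.21% + 0.4716 × 8.67% = 5.30%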